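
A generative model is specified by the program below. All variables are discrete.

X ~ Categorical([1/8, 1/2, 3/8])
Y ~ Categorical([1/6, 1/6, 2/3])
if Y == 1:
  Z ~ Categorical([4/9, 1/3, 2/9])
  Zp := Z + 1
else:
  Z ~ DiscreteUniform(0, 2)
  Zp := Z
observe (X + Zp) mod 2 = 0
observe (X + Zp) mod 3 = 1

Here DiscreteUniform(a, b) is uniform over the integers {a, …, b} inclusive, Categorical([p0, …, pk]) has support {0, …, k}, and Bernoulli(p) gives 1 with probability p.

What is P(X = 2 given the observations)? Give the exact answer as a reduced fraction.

P(X = 2 | obs) = 27/31

Enumerate traces; 4 have nonzero weight after conditioning:
  (X=1, Y=1, Z=2) weight 1/54
  (X=2, Y=0, Z=2) weight 1/48
  (X=2, Y=1, Z=1) weight 1/48
  (X=2, Y=2, Z=2) weight 1/12
Group by X:
  weight(X=1) = 1/54
  weight(X=2) = 1/8
Total weight = 1/54 + 1/8 = 31/216
P(X=1 | obs) = 1/54 / 31/216 = 4/31
P(X=2 | obs) = 1/8 / 31/216 = 27/31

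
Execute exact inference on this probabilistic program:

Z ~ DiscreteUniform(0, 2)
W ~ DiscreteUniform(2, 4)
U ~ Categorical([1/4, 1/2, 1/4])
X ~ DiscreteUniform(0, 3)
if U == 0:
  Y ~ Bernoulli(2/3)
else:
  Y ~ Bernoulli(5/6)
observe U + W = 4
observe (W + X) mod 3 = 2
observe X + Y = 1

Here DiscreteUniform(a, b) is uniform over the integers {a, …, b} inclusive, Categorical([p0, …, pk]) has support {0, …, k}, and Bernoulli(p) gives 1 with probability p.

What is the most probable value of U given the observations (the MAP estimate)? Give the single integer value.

argmax_v P(U = v | obs) = 2

Enumerate traces; 6 have nonzero weight after conditioning:
  (Z=0, W=2, U=2, X=0, Y=1) weight 5/864
  (Z=0, W=4, U=0, X=1, Y=0) weight 1/432
  (Z=1, W=2, U=2, X=0, Y=1) weight 5/864
  (Z=1, W=4, U=0, X=1, Y=0) weight 1/432
  (Z=2, W=2, U=2, X=0, Y=1) weight 5/864
  (Z=2, W=4, U=0, X=1, Y=0) weight 1/432
Group by U:
  weight(U=0) = 1/144
  weight(U=2) = 5/288
Total weight = 1/144 + 5/288 = 7/288
P(U=0 | obs) = 1/144 / 7/288 = 2/7
P(U=2 | obs) = 5/288 / 7/288 = 5/7
argmax = 2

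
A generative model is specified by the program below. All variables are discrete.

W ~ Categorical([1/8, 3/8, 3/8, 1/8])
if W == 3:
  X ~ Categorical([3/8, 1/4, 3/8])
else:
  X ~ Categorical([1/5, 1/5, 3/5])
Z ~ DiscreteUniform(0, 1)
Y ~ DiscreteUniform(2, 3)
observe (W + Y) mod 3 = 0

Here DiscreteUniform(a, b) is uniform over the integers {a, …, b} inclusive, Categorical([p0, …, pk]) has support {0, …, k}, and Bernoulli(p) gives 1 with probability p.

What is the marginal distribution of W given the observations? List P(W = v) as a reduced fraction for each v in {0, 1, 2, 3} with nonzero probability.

Enumerate traces; 18 have nonzero weight after conditioning:
  (W=0, X=0, Z=0, Y=3) weight 1/160
  (W=0, X=0, Z=1, Y=3) weight 1/160
  (W=0, X=1, Z=0, Y=3) weight 1/160
  (W=0, X=1, Z=1, Y=3) weight 1/160
  (W=0, X=2, Z=0, Y=3) weight 3/160
  (W=0, X=2, Z=1, Y=3) weight 3/160
  (W=1, X=0, Z=0, Y=2) weight 3/160
  (W=1, X=0, Z=1, Y=2) weight 3/160
  (W=3, X=0, Z=0, Y=3) weight 3/256
  … 9 more
Group by W:
  weight(W=0) = 1/16
  weight(W=1) = 3/16
  weight(W=3) = 1/16
Total weight = 1/16 + 3/16 + 1/16 = 5/16
P(W=0 | obs) = 1/16 / 5/16 = 1/5
P(W=1 | obs) = 3/16 / 5/16 = 3/5
P(W=3 | obs) = 1/16 / 5/16 = 1/5

P(W=0) = 1/5, P(W=1) = 3/5, P(W=3) = 1/5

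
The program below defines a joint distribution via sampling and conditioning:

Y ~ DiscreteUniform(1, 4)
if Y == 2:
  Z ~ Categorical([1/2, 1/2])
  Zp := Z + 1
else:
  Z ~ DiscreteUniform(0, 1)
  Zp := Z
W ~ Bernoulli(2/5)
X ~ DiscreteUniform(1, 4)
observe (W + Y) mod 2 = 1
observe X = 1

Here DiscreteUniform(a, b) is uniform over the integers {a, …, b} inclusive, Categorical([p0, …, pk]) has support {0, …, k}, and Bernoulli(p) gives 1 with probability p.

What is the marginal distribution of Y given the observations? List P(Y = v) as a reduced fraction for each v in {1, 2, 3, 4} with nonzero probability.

Enumerate traces; 8 have nonzero weight after conditioning:
  (Y=1, Z=0, W=0, X=1) weight 3/160
  (Y=1, Z=1, W=0, X=1) weight 3/160
  (Y=2, Z=0, W=1, X=1) weight 1/80
  (Y=2, Z=1, W=1, X=1) weight 1/80
  (Y=3, Z=0, W=0, X=1) weight 3/160
  (Y=3, Z=1, W=0, X=1) weight 3/160
  (Y=4, Z=0, W=1, X=1) weight 1/80
  (Y=4, Z=1, W=1, X=1) weight 1/80
Group by Y:
  weight(Y=1) = 3/80
  weight(Y=2) = 1/40
  weight(Y=3) = 3/80
  weight(Y=4) = 1/40
Total weight = 3/80 + 1/40 + 3/80 + 1/40 = 1/8
P(Y=1 | obs) = 3/80 / 1/8 = 3/10
P(Y=2 | obs) = 1/40 / 1/8 = 1/5
P(Y=3 | obs) = 3/80 / 1/8 = 3/10
P(Y=4 | obs) = 1/40 / 1/8 = 1/5

P(Y=1) = 3/10, P(Y=2) = 1/5, P(Y=3) = 3/10, P(Y=4) = 1/5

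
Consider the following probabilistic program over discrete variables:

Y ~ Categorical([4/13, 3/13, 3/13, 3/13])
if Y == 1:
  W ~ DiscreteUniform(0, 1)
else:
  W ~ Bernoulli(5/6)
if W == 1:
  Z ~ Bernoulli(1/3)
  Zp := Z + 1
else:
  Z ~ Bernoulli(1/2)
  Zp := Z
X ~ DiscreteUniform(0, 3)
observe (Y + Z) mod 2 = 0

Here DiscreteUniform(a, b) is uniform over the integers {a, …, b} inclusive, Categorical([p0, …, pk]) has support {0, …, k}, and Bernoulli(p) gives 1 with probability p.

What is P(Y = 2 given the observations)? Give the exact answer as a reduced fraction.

Enumerate traces; 32 have nonzero weight after conditioning:
  (Y=0, W=0, Z=0, X=0) weight 1/156
  (Y=0, W=0, Z=0, X=1) weight 1/156
  (Y=0, W=0, Z=0, X=2) weight 1/156
  (Y=0, W=0, Z=0, X=3) weight 1/156
  (Y=0, W=1, Z=0, X=0) weight 5/117
  (Y=0, W=1, Z=0, X=1) weight 5/117
  (Y=0, W=1, Z=0, X=2) weight 5/117
  (Y=0, W=1, Z=0, X=3) weight 5/117
  (Y=1, W=0, Z=1, X=0) weight 3/208
  (Y=2, W=0, Z=0, X=0) weight 1/208
  … 22 more
Group by Y:
  weight(Y=0) = 23/117
  weight(Y=1) = 5/52
  weight(Y=2) = 23/156
  weight(Y=3) = 1/12
Total weight = 23/117 + 5/52 + 23/156 + 1/12 = 245/468
P(Y=0 | obs) = 23/117 / 245/468 = 92/245
P(Y=1 | obs) = 5/52 / 245/468 = 9/49
P(Y=2 | obs) = 23/156 / 245/468 = 69/245
P(Y=3 | obs) = 1/12 / 245/468 = 39/245

P(Y = 2 | obs) = 69/245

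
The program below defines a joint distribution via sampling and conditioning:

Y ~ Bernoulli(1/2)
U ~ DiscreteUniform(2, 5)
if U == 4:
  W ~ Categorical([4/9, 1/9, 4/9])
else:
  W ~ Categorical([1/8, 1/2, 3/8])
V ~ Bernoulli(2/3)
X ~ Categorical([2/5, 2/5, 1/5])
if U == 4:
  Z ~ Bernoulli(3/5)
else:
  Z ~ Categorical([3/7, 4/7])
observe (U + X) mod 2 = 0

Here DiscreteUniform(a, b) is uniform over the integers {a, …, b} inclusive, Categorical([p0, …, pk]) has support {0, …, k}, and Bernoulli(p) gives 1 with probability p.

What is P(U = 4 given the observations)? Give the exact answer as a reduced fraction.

P(U = 4 | obs) = 3/10

Enumerate traces; 144 have nonzero weight after conditioning:
  (Y=0, U=2, W=0, V=0, X=0, Z=0) weight 1/1120
  (Y=0, U=2, W=0, V=0, X=0, Z=1) weight 1/840
  (Y=0, U=2, W=0, V=0, X=2, Z=0) weight 1/2240
  (Y=0, U=2, W=0, V=0, X=2, Z=1) weight 1/1680
  (Y=0, U=2, W=0, V=1, X=0, Z=0) weight 1/560
  (Y=0, U=2, W=0, V=1, X=0, Z=1) weight 1/420
  (Y=0, U=2, W=0, V=1, X=2, Z=0) weight 1/1120
  (Y=0, U=2, W=0, V=1, X=2, Z=1) weight 1/840
  (Y=0, U=3, W=0, V=0, X=1, Z=0) weight 1/1120
  (Y=0, U=4, W=0, V=0, X=0, Z=0) weight 2/675
  … 134 more
Group by U:
  weight(U=2) = 3/20
  weight(U=3) = 1/10
  weight(U=4) = 3/20
  weight(U=5) = 1/10
Total weight = 3/20 + 1/10 + 3/20 + 1/10 = 1/2
P(U=2 | obs) = 3/20 / 1/2 = 3/10
P(U=3 | obs) = 1/10 / 1/2 = 1/5
P(U=4 | obs) = 3/20 / 1/2 = 3/10
P(U=5 | obs) = 1/10 / 1/2 = 1/5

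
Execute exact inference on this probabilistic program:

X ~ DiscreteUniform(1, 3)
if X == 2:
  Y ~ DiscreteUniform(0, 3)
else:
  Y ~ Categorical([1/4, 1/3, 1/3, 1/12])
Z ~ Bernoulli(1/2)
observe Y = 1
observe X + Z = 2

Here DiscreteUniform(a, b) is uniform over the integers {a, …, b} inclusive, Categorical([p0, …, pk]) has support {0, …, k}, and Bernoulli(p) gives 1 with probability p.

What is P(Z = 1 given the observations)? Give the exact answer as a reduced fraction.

P(Z = 1 | obs) = 4/7

Enumerate traces; 2 have nonzero weight after conditioning:
  (X=1, Y=1, Z=1) weight 1/18
  (X=2, Y=1, Z=0) weight 1/24
Group by Z:
  weight(Z=0) = 1/24
  weight(Z=1) = 1/18
Total weight = 1/24 + 1/18 = 7/72
P(Z=0 | obs) = 1/24 / 7/72 = 3/7
P(Z=1 | obs) = 1/18 / 7/72 = 4/7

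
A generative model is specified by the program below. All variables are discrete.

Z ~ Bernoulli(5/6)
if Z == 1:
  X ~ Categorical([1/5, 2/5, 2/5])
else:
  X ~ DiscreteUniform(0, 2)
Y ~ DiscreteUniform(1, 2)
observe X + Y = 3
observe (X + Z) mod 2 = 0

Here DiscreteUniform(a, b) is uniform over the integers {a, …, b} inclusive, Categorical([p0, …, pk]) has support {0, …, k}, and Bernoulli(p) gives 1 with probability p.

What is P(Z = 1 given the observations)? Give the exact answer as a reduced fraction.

P(Z = 1 | obs) = 6/7

Enumerate traces; 2 have nonzero weight after conditioning:
  (Z=0, X=2, Y=1) weight 1/36
  (Z=1, X=1, Y=2) weight 1/6
Group by Z:
  weight(Z=0) = 1/36
  weight(Z=1) = 1/6
Total weight = 1/36 + 1/6 = 7/36
P(Z=0 | obs) = 1/36 / 7/36 = 1/7
P(Z=1 | obs) = 1/6 / 7/36 = 6/7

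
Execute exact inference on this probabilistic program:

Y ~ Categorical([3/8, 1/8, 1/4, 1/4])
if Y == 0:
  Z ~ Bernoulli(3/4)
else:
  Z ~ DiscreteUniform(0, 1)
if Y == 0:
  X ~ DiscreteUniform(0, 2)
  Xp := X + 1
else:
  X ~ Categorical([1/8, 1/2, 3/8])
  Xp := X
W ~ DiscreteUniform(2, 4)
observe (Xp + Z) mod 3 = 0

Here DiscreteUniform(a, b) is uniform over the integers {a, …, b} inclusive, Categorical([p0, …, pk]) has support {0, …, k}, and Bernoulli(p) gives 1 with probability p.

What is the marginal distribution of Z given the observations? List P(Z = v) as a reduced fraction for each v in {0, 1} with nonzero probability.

P(Z=0) = 1/4, P(Z=1) = 3/4

Enumerate traces; 24 have nonzero weight after conditioning:
  (Y=0, Z=0, X=2, W=2) weight 1/96
  (Y=0, Z=0, X=2, W=3) weight 1/96
  (Y=0, Z=0, X=2, W=4) weight 1/96
  (Y=0, Z=1, X=1, W=2) weight 1/32
  (Y=0, Z=1, X=1, W=3) weight 1/32
  (Y=0, Z=1, X=1, W=4) weight 1/32
  (Y=1, Z=0, X=0, W=2) weight 1/384
  (Y=1, Z=0, X=0, W=3) weight 1/384
  … 16 more
Group by Z:
  weight(Z=0) = 9/128
  weight(Z=1) = 27/128
Total weight = 9/128 + 27/128 = 9/32
P(Z=0 | obs) = 9/128 / 9/32 = 1/4
P(Z=1 | obs) = 27/128 / 9/32 = 3/4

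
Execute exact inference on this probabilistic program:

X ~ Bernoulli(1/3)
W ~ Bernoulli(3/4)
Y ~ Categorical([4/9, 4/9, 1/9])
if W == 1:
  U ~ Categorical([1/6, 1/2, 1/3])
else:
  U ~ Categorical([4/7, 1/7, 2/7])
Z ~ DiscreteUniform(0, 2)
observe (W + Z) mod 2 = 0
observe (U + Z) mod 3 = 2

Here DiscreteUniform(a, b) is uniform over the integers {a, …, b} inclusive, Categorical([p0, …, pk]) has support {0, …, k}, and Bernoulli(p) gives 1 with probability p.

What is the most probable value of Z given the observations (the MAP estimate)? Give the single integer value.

Enumerate traces; 18 have nonzero weight after conditioning:
  (X=0, W=0, Y=0, U=0, Z=2) weight 8/567
  (X=0, W=0, Y=0, U=2, Z=0) weight 4/567
  (X=0, W=0, Y=1, U=0, Z=2) weight 8/567
  (X=0, W=0, Y=1, U=2, Z=0) weight 4/567
  (X=0, W=0, Y=2, U=0, Z=2) weight 2/567
  (X=0, W=0, Y=2, U=2, Z=0) weight 1/567
  (X=0, W=1, Y=0, U=1, Z=1) weight 1/27
  (X=0, W=1, Y=1, U=1, Z=1) weight 1/27
  … 10 more
Group by Z:
  weight(Z=0) = 1/42
  weight(Z=1) = 1/8
  weight(Z=2) = 1/21
Total weight = 1/42 + 1/8 + 1/21 = 11/56
P(Z=0 | obs) = 1/42 / 11/56 = 4/33
P(Z=1 | obs) = 1/8 / 11/56 = 7/11
P(Z=2 | obs) = 1/21 / 11/56 = 8/33
argmax = 1

argmax_v P(Z = v | obs) = 1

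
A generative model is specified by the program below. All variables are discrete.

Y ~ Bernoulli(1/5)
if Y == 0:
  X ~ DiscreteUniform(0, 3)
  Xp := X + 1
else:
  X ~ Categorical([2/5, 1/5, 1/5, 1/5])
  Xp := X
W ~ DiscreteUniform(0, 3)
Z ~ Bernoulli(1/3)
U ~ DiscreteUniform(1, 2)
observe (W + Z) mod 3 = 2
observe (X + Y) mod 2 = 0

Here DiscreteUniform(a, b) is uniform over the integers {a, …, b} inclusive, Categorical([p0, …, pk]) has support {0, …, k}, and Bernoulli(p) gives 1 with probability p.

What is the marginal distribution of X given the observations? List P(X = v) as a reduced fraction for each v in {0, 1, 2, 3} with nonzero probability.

Enumerate traces; 16 have nonzero weight after conditioning:
  (Y=0, X=0, W=1, Z=1, U=1) weight 1/120
  (Y=0, X=0, W=1, Z=1, U=2) weight 1/120
  (Y=0, X=0, W=2, Z=0, U=1) weight 1/60
  (Y=0, X=0, W=2, Z=0, U=2) weight 1/60
  (Y=0, X=2, W=1, Z=1, U=1) weight 1/120
  (Y=0, X=2, W=1, Z=1, U=2) weight 1/120
  (Y=0, X=2, W=2, Z=0, U=1) weight 1/60
  (Y=0, X=2, W=2, Z=0, U=2) weight 1/60
  (Y=1, X=1, W=1, Z=1, U=1) weight 1/600
  (Y=1, X=3, W=1, Z=1, U=1) weight 1/600
  … 6 more
Group by X:
  weight(X=0) = 1/20
  weight(X=1) = 1/100
  weight(X=2) = 1/20
  weight(X=3) = 1/100
Total weight = 1/20 + 1/100 + 1/20 + 1/100 = 3/25
P(X=0 | obs) = 1/20 / 3/25 = 5/12
P(X=1 | obs) = 1/100 / 3/25 = 1/12
P(X=2 | obs) = 1/20 / 3/25 = 5/12
P(X=3 | obs) = 1/100 / 3/25 = 1/12

P(X=0) = 5/12, P(X=1) = 1/12, P(X=2) = 5/12, P(X=3) = 1/12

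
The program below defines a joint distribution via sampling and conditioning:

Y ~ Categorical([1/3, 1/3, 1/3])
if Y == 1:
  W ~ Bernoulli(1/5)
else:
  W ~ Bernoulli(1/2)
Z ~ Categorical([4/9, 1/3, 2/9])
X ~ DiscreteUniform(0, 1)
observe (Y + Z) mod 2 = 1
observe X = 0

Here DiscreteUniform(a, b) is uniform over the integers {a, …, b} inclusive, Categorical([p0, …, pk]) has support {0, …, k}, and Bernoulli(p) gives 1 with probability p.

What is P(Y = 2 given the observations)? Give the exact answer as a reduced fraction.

P(Y = 2 | obs) = 1/4

Enumerate traces; 8 have nonzero weight after conditioning:
  (Y=0, W=0, Z=1, X=0) weight 1/36
  (Y=0, W=1, Z=1, X=0) weight 1/36
  (Y=1, W=0, Z=0, X=0) weight 8/135
  (Y=1, W=0, Z=2, X=0) weight 4/135
  (Y=1, W=1, Z=0, X=0) weight 2/135
  (Y=1, W=1, Z=2, X=0) weight 1/135
  (Y=2, W=0, Z=1, X=0) weight 1/36
  (Y=2, W=1, Z=1, X=0) weight 1/36
Group by Y:
  weight(Y=0) = 1/18
  weight(Y=1) = 1/9
  weight(Y=2) = 1/18
Total weight = 1/18 + 1/9 + 1/18 = 2/9
P(Y=0 | obs) = 1/18 / 2/9 = 1/4
P(Y=1 | obs) = 1/9 / 2/9 = 1/2
P(Y=2 | obs) = 1/18 / 2/9 = 1/4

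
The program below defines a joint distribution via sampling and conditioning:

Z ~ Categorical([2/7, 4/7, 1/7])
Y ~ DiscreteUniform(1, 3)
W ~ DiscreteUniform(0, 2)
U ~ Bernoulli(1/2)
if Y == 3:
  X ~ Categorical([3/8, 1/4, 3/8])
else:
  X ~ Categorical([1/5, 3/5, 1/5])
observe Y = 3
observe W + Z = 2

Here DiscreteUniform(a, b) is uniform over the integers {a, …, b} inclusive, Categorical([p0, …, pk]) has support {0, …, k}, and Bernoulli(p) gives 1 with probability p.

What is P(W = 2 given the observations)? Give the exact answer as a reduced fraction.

Enumerate traces; 18 have nonzero weight after conditioning:
  (Z=0, Y=3, W=2, U=0, X=0) weight 1/168
  (Z=0, Y=3, W=2, U=0, X=1) weight 1/252
  (Z=0, Y=3, W=2, U=0, X=2) weight 1/168
  (Z=0, Y=3, W=2, U=1, X=0) weight 1/168
  (Z=0, Y=3, W=2, U=1, X=1) weight 1/252
  (Z=0, Y=3, W=2, U=1, X=2) weight 1/168
  (Z=1, Y=3, W=1, U=0, X=0) weight 1/84
  (Z=1, Y=3, W=1, U=0, X=1) weight 1/126
  (Z=2, Y=3, W=0, U=0, X=0) weight 1/336
  … 9 more
Group by W:
  weight(W=0) = 1/63
  weight(W=1) = 4/63
  weight(W=2) = 2/63
Total weight = 1/63 + 4/63 + 2/63 = 1/9
P(W=0 | obs) = 1/63 / 1/9 = 1/7
P(W=1 | obs) = 4/63 / 1/9 = 4/7
P(W=2 | obs) = 2/63 / 1/9 = 2/7

P(W = 2 | obs) = 2/7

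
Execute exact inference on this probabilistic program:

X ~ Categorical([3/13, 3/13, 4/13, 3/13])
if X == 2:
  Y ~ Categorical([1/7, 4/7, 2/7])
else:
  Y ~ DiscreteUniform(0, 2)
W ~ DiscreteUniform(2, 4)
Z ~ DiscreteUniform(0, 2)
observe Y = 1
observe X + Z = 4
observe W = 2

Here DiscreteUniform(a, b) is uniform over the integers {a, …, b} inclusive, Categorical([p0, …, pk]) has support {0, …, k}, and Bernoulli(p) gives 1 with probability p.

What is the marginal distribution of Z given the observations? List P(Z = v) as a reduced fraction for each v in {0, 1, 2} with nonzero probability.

P(Z=1) = 7/23, P(Z=2) = 16/23

Enumerate traces; 2 have nonzero weight after conditioning:
  (X=2, Y=1, W=2, Z=2) weight 16/819
  (X=3, Y=1, W=2, Z=1) weight 1/117
Group by Z:
  weight(Z=1) = 1/117
  weight(Z=2) = 16/819
Total weight = 1/117 + 16/819 = 23/819
P(Z=1 | obs) = 1/117 / 23/819 = 7/23
P(Z=2 | obs) = 16/819 / 23/819 = 16/23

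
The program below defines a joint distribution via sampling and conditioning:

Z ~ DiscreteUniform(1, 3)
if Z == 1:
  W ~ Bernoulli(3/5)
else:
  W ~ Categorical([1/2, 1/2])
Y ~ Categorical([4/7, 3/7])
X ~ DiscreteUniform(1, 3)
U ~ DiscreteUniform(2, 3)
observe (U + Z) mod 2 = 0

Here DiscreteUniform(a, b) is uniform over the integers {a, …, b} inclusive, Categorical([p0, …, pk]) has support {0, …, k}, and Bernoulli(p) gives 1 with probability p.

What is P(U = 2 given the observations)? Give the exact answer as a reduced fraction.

Enumerate traces; 36 have nonzero weight after conditioning:
  (Z=1, W=0, Y=0, X=1, U=3) weight 4/315
  (Z=1, W=0, Y=0, X=2, U=3) weight 4/315
  (Z=1, W=0, Y=0, X=3, U=3) weight 4/315
  (Z=1, W=0, Y=1, X=1, U=3) weight 1/105
  (Z=1, W=0, Y=1, X=2, U=3) weight 1/105
  (Z=1, W=0, Y=1, X=3, U=3) weight 1/105
  (Z=1, W=1, Y=0, X=1, U=3) weight 2/105
  (Z=1, W=1, Y=0, X=2, U=3) weight 2/105
  (Z=2, W=0, Y=0, X=1, U=2) weight 1/63
  … 27 more
Group by U:
  weight(U=2) = 1/6
  weight(U=3) = 1/3
Total weight = 1/6 + 1/3 = 1/2
P(U=2 | obs) = 1/6 / 1/2 = 1/3
P(U=3 | obs) = 1/3 / 1/2 = 2/3

P(U = 2 | obs) = 1/3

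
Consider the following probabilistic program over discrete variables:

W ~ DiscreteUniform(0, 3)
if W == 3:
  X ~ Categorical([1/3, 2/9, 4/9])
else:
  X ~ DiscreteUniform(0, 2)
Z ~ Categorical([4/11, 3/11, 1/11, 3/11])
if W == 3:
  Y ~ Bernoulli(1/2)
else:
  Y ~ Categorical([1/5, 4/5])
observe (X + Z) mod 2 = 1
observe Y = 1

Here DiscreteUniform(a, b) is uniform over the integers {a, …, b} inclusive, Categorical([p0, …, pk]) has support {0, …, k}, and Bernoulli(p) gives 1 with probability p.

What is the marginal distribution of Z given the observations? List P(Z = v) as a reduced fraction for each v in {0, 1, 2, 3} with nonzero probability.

Enumerate traces; 24 have nonzero weight after conditioning:
  (W=0, X=0, Z=1, Y=1) weight 1/55
  (W=0, X=0, Z=3, Y=1) weight 1/55
  (W=0, X=1, Z=0, Y=1) weight 4/165
  (W=0, X=1, Z=2, Y=1) weight 1/165
  (W=0, X=2, Z=1, Y=1) weight 1/55
  (W=0, X=2, Z=3, Y=1) weight 1/55
  (W=1, X=0, Z=1, Y=1) weight 1/55
  (W=1, X=0, Z=3, Y=1) weight 1/55
  … 16 more
Group by Z:
  weight(Z=0) = 41/495
  weight(Z=1) = 179/1320
  weight(Z=2) = 41/1980
  weight(Z=3) = 179/1320
Total weight = 41/495 + 179/1320 + 41/1980 + 179/1320 = 371/990
P(Z=0 | obs) = 41/495 / 371/990 = 82/371
P(Z=1 | obs) = 179/1320 / 371/990 = 537/1484
P(Z=2 | obs) = 41/1980 / 371/990 = 41/742
P(Z=3 | obs) = 179/1320 / 371/990 = 537/1484

P(Z=0) = 82/371, P(Z=1) = 537/1484, P(Z=2) = 41/742, P(Z=3) = 537/1484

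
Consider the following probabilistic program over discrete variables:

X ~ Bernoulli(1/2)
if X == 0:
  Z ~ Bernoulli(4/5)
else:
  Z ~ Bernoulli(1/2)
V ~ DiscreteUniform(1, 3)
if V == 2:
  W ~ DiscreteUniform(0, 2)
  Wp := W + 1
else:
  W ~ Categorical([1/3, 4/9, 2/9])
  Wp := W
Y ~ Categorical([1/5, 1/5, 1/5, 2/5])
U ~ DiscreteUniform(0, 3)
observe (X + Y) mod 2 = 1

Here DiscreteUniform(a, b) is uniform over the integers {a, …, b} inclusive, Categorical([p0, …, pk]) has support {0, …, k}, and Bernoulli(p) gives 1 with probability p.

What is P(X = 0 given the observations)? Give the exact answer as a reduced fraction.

P(X = 0 | obs) = 3/5

Enumerate traces; 288 have nonzero weight after conditioning:
  (X=0, Z=0, V=1, W=0, Y=1, U=0) weight 1/1800
  (X=0, Z=0, V=1, W=0, Y=1, U=1) weight 1/1800
  (X=0, Z=0, V=1, W=0, Y=1, U=2) weight 1/1800
  (X=0, Z=0, V=1, W=0, Y=1, U=3) weight 1/1800
  (X=0, Z=0, V=1, W=0, Y=3, U=0) weight 1/900
  (X=0, Z=0, V=1, W=0, Y=3, U=1) weight 1/900
  (X=0, Z=0, V=1, W=0, Y=3, U=2) weight 1/900
  (X=0, Z=0, V=1, W=0, Y=3, U=3) weight 1/900
  (X=1, Z=0, V=1, W=0, Y=0, U=0) weight 1/720
  … 279 more
Group by X:
  weight(X=0) = 3/10
  weight(X=1) = 1/5
Total weight = 3/10 + 1/5 = 1/2
P(X=0 | obs) = 3/10 / 1/2 = 3/5
P(X=1 | obs) = 1/5 / 1/2 = 2/5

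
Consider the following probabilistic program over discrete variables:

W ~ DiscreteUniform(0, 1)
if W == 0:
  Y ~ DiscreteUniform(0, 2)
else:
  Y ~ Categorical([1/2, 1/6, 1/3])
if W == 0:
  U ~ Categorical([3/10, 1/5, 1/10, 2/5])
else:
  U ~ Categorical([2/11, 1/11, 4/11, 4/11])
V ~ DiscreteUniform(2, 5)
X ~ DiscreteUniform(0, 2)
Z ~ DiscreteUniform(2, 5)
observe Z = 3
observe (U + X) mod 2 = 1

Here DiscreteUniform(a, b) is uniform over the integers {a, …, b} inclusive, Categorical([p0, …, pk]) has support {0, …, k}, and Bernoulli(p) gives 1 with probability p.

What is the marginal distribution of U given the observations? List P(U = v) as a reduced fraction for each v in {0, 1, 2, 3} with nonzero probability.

P(U=0) = 53/336, P(U=1) = 4/21, P(U=2) = 17/112, P(U=3) = 1/2

Enumerate traces; 144 have nonzero weight after conditioning:
  (W=0, Y=0, U=0, V=2, X=1, Z=3) weight 1/960
  (W=0, Y=0, U=0, V=3, X=1, Z=3) weight 1/960
  (W=0, Y=0, U=0, V=4, X=1, Z=3) weight 1/960
  (W=0, Y=0, U=0, V=5, X=1, Z=3) weight 1/960
  (W=0, Y=0, U=1, V=2, X=0, Z=3) weight 1/1440
  (W=0, Y=0, U=1, V=2, X=2, Z=3) weight 1/1440
  (W=0, Y=0, U=1, V=3, X=0, Z=3) weight 1/1440
  (W=0, Y=0, U=1, V=3, X=2, Z=3) weight 1/1440
  (W=0, Y=0, U=2, V=2, X=1, Z=3) weight 1/2880
  (W=0, Y=0, U=3, V=2, X=0, Z=3) weight 1/720
  … 134 more
Group by U:
  weight(U=0) = 53/2640
  weight(U=1) = 4/165
  weight(U=2) = 17/880
  weight(U=3) = 7/110
Total weight = 53/2640 + 4/165 + 17/880 + 7/110 = 7/55
P(U=0 | obs) = 53/2640 / 7/55 = 53/336
P(U=1 | obs) = 4/165 / 7/55 = 4/21
P(U=2 | obs) = 17/880 / 7/55 = 17/112
P(U=3 | obs) = 7/110 / 7/55 = 1/2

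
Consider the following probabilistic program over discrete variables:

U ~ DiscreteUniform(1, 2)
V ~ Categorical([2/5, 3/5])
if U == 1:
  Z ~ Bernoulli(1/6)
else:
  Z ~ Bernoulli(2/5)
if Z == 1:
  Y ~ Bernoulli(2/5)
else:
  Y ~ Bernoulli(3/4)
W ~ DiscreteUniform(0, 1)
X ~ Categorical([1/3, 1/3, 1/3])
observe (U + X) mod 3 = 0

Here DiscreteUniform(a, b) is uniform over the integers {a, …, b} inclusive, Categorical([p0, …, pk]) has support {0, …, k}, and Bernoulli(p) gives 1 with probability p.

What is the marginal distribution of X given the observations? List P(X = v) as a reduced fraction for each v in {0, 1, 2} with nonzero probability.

P(X=1) = 1/2, P(X=2) = 1/2

Enumerate traces; 32 have nonzero weight after conditioning:
  (U=1, V=0, Z=0, Y=0, W=0, X=2) weight 1/144
  (U=1, V=0, Z=0, Y=0, W=1, X=2) weight 1/144
  (U=1, V=0, Z=0, Y=1, W=0, X=2) weight 1/48
  (U=1, V=0, Z=0, Y=1, W=1, X=2) weight 1/48
  (U=1, V=0, Z=1, Y=0, W=0, X=2) weight 1/300
  (U=1, V=0, Z=1, Y=0, W=1, X=2) weight 1/300
  (U=1, V=0, Z=1, Y=1, W=0, X=2) weight 1/450
  (U=1, V=0, Z=1, Y=1, W=1, X=2) weight 1/450
  (U=2, V=0, Z=0, Y=0, W=0, X=1) weight 1/200
  … 23 more
Group by X:
  weight(X=1) = 1/6
  weight(X=2) = 1/6
Total weight = 1/6 + 1/6 = 1/3
P(X=1 | obs) = 1/6 / 1/3 = 1/2
P(X=2 | obs) = 1/6 / 1/3 = 1/2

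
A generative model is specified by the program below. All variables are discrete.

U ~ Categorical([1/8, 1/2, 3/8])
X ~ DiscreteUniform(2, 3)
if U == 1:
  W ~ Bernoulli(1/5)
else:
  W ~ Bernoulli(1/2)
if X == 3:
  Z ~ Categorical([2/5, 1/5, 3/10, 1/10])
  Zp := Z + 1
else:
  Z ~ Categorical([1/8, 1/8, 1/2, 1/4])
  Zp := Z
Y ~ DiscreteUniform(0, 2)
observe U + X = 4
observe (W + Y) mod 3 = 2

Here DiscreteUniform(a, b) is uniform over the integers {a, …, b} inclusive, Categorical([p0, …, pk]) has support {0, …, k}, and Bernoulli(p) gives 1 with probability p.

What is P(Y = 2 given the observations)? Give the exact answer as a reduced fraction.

P(Y = 2 | obs) = 47/70

Enumerate traces; 16 have nonzero weight after conditioning:
  (U=1, X=3, W=0, Z=0, Y=2) weight 2/75
  (U=1, X=3, W=0, Z=1, Y=2) weight 1/75
  (U=1, X=3, W=0, Z=2, Y=2) weight 1/50
  (U=1, X=3, W=0, Z=3, Y=2) weight 1/150
  (U=1, X=3, W=1, Z=0, Y=1) weight 1/150
  (U=1, X=3, W=1, Z=1, Y=1) weight 1/300
  (U=1, X=3, W=1, Z=2, Y=1) weight 1/200
  (U=1, X=3, W=1, Z=3, Y=1) weight 1/600
  … 8 more
Group by Y:
  weight(Y=1) = 23/480
  weight(Y=2) = 47/480
Total weight = 23/480 + 47/480 = 7/48
P(Y=1 | obs) = 23/480 / 7/48 = 23/70
P(Y=2 | obs) = 47/480 / 7/48 = 47/70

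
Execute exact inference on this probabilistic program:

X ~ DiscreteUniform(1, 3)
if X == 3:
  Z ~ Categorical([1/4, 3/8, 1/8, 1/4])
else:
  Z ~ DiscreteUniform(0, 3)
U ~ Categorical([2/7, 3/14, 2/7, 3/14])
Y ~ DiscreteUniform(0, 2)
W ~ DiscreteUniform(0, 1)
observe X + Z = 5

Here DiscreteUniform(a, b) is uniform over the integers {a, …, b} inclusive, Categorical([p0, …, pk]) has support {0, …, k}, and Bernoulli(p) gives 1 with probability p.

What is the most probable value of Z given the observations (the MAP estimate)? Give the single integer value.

Enumerate traces; 48 have nonzero weight after conditioning:
  (X=2, Z=3, U=0, Y=0, W=0) weight 1/252
  (X=2, Z=3, U=0, Y=0, W=1) weight 1/252
  (X=2, Z=3, U=0, Y=1, W=0) weight 1/252
  (X=2, Z=3, U=0, Y=1, W=1) weight 1/252
  (X=2, Z=3, U=0, Y=2, W=0) weight 1/252
  (X=2, Z=3, U=0, Y=2, W=1) weight 1/252
  (X=2, Z=3, U=1, Y=0, W=0) weight 1/336
  (X=2, Z=3, U=1, Y=0, W=1) weight 1/336
  (X=3, Z=2, U=0, Y=0, W=0) weight 1/504
  … 39 more
Group by Z:
  weight(Z=2) = 1/24
  weight(Z=3) = 1/12
Total weight = 1/24 + 1/12 = 1/8
P(Z=2 | obs) = 1/24 / 1/8 = 1/3
P(Z=3 | obs) = 1/12 / 1/8 = 2/3
argmax = 3

argmax_v P(Z = v | obs) = 3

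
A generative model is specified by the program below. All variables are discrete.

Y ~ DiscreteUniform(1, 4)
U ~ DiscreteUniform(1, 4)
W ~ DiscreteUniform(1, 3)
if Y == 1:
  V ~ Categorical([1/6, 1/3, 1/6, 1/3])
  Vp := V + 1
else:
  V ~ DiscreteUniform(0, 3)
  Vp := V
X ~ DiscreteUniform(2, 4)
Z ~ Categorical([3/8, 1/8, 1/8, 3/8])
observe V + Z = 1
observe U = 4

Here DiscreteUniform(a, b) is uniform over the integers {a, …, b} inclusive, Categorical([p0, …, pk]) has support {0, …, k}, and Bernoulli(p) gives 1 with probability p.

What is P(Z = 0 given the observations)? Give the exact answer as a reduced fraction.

Enumerate traces; 72 have nonzero weight after conditioning:
  (Y=1, U=4, W=1, V=0, X=2, Z=1) weight 1/6912
  (Y=1, U=4, W=1, V=0, X=3, Z=1) weight 1/6912
  (Y=1, U=4, W=1, V=0, X=4, Z=1) weight 1/6912
  (Y=1, U=4, W=1, V=1, X=2, Z=0) weight 1/1152
  (Y=1, U=4, W=1, V=1, X=3, Z=0) weight 1/1152
  (Y=1, U=4, W=1, V=1, X=4, Z=0) weight 1/1152
  (Y=1, U=4, W=2, V=0, X=2, Z=1) weight 1/6912
  (Y=1, U=4, W=2, V=0, X=3, Z=1) weight 1/6912
  … 64 more
Group by Z:
  weight(Z=0) = 13/512
  weight(Z=1) = 11/1536
Total weight = 13/512 + 11/1536 = 25/768
P(Z=0 | obs) = 13/512 / 25/768 = 39/50
P(Z=1 | obs) = 11/1536 / 25/768 = 11/50

P(Z = 0 | obs) = 39/50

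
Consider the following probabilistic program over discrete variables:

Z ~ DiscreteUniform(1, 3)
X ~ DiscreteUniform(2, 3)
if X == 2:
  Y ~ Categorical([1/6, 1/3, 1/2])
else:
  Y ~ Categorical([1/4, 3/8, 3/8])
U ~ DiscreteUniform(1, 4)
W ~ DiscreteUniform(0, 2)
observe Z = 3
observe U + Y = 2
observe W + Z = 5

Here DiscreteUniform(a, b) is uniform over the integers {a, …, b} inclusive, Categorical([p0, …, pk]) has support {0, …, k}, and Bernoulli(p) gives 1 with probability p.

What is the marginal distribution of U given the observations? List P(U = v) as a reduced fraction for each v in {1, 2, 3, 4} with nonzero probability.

P(U=1) = 17/27, P(U=2) = 10/27

Enumerate traces; 4 have nonzero weight after conditioning:
  (Z=3, X=2, Y=0, U=2, W=2) weight 1/432
  (Z=3, X=2, Y=1, U=1, W=2) weight 1/216
  (Z=3, X=3, Y=0, U=2, W=2) weight 1/288
  (Z=3, X=3, Y=1, U=1, W=2) weight 1/192
Group by U:
  weight(U=1) = 17/1728
  weight(U=2) = 5/864
Total weight = 17/1728 + 5/864 = 1/64
P(U=1 | obs) = 17/1728 / 1/64 = 17/27
P(U=2 | obs) = 5/864 / 1/64 = 10/27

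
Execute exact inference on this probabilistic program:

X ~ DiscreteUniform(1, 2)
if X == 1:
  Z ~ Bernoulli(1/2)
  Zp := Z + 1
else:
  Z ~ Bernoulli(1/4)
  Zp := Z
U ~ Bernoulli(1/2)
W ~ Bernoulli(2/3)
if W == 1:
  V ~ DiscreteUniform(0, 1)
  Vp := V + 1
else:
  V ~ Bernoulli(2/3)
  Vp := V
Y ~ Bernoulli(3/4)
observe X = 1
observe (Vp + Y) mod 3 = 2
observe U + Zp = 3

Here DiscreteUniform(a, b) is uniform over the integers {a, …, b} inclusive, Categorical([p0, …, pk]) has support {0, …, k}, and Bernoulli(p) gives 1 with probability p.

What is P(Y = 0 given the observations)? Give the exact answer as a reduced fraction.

Enumerate traces; 3 have nonzero weight after conditioning:
  (X=1, Z=1, U=1, W=0, V=1, Y=1) weight 1/48
  (X=1, Z=1, U=1, W=1, V=0, Y=1) weight 1/32
  (X=1, Z=1, U=1, W=1, V=1, Y=0) weight 1/96
Group by Y:
  weight(Y=0) = 1/96
  weight(Y=1) = 5/96
Total weight = 1/96 + 5/96 = 1/16
P(Y=0 | obs) = 1/96 / 1/16 = 1/6
P(Y=1 | obs) = 5/96 / 1/16 = 5/6

P(Y = 0 | obs) = 1/6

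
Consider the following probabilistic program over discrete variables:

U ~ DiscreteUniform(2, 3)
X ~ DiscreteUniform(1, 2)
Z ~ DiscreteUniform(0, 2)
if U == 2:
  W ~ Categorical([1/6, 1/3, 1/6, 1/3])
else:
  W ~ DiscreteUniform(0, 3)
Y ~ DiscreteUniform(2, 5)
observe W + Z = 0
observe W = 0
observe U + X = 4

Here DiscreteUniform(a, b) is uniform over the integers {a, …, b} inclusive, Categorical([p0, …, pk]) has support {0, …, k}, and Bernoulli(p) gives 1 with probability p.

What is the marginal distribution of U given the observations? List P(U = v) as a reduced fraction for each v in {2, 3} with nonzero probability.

Enumerate traces; 8 have nonzero weight after conditioning:
  (U=2, X=2, Z=0, W=0, Y=2) weight 1/288
  (U=2, X=2, Z=0, W=0, Y=3) weight 1/288
  (U=2, X=2, Z=0, W=0, Y=4) weight 1/288
  (U=2, X=2, Z=0, W=0, Y=5) weight 1/288
  (U=3, X=1, Z=0, W=0, Y=2) weight 1/192
  (U=3, X=1, Z=0, W=0, Y=3) weight 1/192
  (U=3, X=1, Z=0, W=0, Y=4) weight 1/192
  (U=3, X=1, Z=0, W=0, Y=5) weight 1/192
Group by U:
  weight(U=2) = 1/72
  weight(U=3) = 1/48
Total weight = 1/72 + 1/48 = 5/144
P(U=2 | obs) = 1/72 / 5/144 = 2/5
P(U=3 | obs) = 1/48 / 5/144 = 3/5

P(U=2) = 2/5, P(U=3) = 3/5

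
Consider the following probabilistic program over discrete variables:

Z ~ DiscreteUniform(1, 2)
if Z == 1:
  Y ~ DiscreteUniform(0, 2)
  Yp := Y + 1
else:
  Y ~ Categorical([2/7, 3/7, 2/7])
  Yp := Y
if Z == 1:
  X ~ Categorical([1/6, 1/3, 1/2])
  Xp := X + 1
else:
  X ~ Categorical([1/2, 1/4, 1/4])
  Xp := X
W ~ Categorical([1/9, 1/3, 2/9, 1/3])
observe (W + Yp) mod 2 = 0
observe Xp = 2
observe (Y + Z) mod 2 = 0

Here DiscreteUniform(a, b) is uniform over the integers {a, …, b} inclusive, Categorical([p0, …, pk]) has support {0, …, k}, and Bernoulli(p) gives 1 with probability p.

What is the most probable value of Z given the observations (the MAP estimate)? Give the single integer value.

Enumerate traces; 6 have nonzero weight after conditioning:
  (Z=1, Y=1, X=1, W=0) weight 1/162
  (Z=1, Y=1, X=1, W=2) weight 1/81
  (Z=2, Y=0, X=2, W=0) weight 1/252
  (Z=2, Y=0, X=2, W=2) weight 1/126
  (Z=2, Y=2, X=2, W=0) weight 1/252
  (Z=2, Y=2, X=2, W=2) weight 1/126
Group by Z:
  weight(Z=1) = 1/54
  weight(Z=2) = 1/42
Total weight = 1/54 + 1/42 = 8/189
P(Z=1 | obs) = 1/54 / 8/189 = 7/16
P(Z=2 | obs) = 1/42 / 8/189 = 9/16
argmax = 2

argmax_v P(Z = v | obs) = 2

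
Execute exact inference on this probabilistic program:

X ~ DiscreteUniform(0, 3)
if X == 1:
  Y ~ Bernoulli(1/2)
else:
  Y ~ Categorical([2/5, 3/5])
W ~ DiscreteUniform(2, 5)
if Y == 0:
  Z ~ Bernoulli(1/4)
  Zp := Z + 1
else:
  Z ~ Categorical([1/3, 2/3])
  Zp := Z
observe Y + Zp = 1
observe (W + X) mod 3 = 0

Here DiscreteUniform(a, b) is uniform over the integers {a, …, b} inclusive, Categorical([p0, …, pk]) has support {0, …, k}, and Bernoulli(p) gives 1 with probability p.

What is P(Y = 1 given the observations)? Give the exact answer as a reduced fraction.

P(Y = 1 | obs) = 56/155

Enumerate traces; 10 have nonzero weight after conditioning:
  (X=0, Y=0, W=3, Z=0) weight 3/160
  (X=0, Y=1, W=3, Z=0) weight 1/80
  (X=1, Y=0, W=2, Z=0) weight 3/128
  (X=1, Y=0, W=5, Z=0) weight 3/128
  (X=1, Y=1, W=2, Z=0) weight 1/96
  (X=1, Y=1, W=5, Z=0) weight 1/96
  (X=2, Y=0, W=4, Z=0) weight 3/160
  (X=2, Y=1, W=4, Z=0) weight 1/80
  … 2 more
Group by Y:
  weight(Y=0) = 33/320
  weight(Y=1) = 7/120
Total weight = 33/320 + 7/120 = 31/192
P(Y=0 | obs) = 33/320 / 31/192 = 99/155
P(Y=1 | obs) = 7/120 / 31/192 = 56/155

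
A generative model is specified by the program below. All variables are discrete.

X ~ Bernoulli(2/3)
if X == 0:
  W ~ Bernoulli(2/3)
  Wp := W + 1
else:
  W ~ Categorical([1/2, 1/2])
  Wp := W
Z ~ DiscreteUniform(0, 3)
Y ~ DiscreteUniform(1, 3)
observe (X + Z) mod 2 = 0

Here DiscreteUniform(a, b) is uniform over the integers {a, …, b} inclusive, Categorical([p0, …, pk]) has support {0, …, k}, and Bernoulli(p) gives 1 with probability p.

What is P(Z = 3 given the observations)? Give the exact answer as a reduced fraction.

P(Z = 3 | obs) = 1/3

Enumerate traces; 24 have nonzero weight after conditioning:
  (X=0, W=0, Z=0, Y=1) weight 1/108
  (X=0, W=0, Z=0, Y=2) weight 1/108
  (X=0, W=0, Z=0, Y=3) weight 1/108
  (X=0, W=0, Z=2, Y=1) weight 1/108
  (X=0, W=0, Z=2, Y=2) weight 1/108
  (X=0, W=0, Z=2, Y=3) weight 1/108
  (X=0, W=1, Z=0, Y=1) weight 1/54
  (X=0, W=1, Z=0, Y=2) weight 1/54
  (X=1, W=0, Z=1, Y=1) weight 1/36
  (X=1, W=0, Z=3, Y=1) weight 1/36
  … 14 more
Group by Z:
  weight(Z=0) = 1/12
  weight(Z=1) = 1/6
  weight(Z=2) = 1/12
  weight(Z=3) = 1/6
Total weight = 1/12 + 1/6 + 1/12 + 1/6 = 1/2
P(Z=0 | obs) = 1/12 / 1/2 = 1/6
P(Z=1 | obs) = 1/6 / 1/2 = 1/3
P(Z=2 | obs) = 1/12 / 1/2 = 1/6
P(Z=3 | obs) = 1/6 / 1/2 = 1/3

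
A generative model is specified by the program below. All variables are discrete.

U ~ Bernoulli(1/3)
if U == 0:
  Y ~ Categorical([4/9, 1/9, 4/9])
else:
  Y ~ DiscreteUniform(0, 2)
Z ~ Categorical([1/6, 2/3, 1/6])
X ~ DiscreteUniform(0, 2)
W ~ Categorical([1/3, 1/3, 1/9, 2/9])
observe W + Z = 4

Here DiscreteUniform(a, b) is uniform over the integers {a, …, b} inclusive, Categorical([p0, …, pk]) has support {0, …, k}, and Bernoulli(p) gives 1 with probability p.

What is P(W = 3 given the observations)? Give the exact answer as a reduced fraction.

P(W = 3 | obs) = 8/9

Enumerate traces; 36 have nonzero weight after conditioning:
  (U=0, Y=0, Z=1, X=0, W=3) weight 32/2187
  (U=0, Y=0, Z=1, X=1, W=3) weight 32/2187
  (U=0, Y=0, Z=1, X=2, W=3) weight 32/2187
  (U=0, Y=0, Z=2, X=0, W=2) weight 4/2187
  (U=0, Y=0, Z=2, X=1, W=2) weight 4/2187
  (U=0, Y=0, Z=2, X=2, W=2) weight 4/2187
  (U=0, Y=1, Z=1, X=0, W=3) weight 8/2187
  (U=0, Y=1, Z=1, X=1, W=3) weight 8/2187
  … 28 more
Group by W:
  weight(W=2) = 1/54
  weight(W=3) = 4/27
Total weight = 1/54 + 4/27 = 1/6
P(W=2 | obs) = 1/54 / 1/6 = 1/9
P(W=3 | obs) = 4/27 / 1/6 = 8/9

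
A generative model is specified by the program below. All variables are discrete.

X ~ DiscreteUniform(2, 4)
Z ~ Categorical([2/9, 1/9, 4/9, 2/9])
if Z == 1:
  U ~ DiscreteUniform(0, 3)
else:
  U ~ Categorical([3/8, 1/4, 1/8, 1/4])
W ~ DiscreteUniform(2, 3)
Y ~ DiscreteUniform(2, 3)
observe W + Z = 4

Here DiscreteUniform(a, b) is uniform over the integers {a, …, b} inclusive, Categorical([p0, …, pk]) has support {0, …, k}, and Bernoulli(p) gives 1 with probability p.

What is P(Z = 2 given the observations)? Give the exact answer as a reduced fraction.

Enumerate traces; 48 have nonzero weight after conditioning:
  (X=2, Z=1, U=0, W=3, Y=2) weight 1/432
  (X=2, Z=1, U=0, W=3, Y=3) weight 1/432
  (X=2, Z=1, U=1, W=3, Y=2) weight 1/432
  (X=2, Z=1, U=1, W=3, Y=3) weight 1/432
  (X=2, Z=1, U=2, W=3, Y=2) weight 1/432
  (X=2, Z=1, U=2, W=3, Y=3) weight 1/432
  (X=2, Z=1, U=3, W=3, Y=2) weight 1/432
  (X=2, Z=1, U=3, W=3, Y=3) weight 1/432
  (X=2, Z=2, U=0, W=2, Y=2) weight 1/72
  … 39 more
Group by Z:
  weight(Z=1) = 1/18
  weight(Z=2) = 2/9
Total weight = 1/18 + 2/9 = 5/18
P(Z=1 | obs) = 1/18 / 5/18 = 1/5
P(Z=2 | obs) = 2/9 / 5/18 = 4/5

P(Z = 2 | obs) = 4/5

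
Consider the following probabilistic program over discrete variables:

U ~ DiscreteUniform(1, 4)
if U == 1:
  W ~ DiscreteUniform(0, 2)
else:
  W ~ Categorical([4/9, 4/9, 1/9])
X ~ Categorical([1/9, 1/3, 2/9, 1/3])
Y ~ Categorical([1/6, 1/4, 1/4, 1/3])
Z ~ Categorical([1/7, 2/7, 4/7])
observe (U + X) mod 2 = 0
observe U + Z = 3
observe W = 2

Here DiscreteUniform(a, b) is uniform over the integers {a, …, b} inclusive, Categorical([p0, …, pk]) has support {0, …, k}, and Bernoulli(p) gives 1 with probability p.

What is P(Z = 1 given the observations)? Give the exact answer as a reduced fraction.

P(Z = 1 | obs) = 1/14

Enumerate traces; 24 have nonzero weight after conditioning:
  (U=1, W=2, X=1, Y=0, Z=2) weight 1/378
  (U=1, W=2, X=1, Y=1, Z=2) weight 1/252
  (U=1, W=2, X=1, Y=2, Z=2) weight 1/252
  (U=1, W=2, X=1, Y=3, Z=2) weight 1/189
  (U=1, W=2, X=3, Y=0, Z=2) weight 1/378
  (U=1, W=2, X=3, Y=1, Z=2) weight 1/252
  (U=1, W=2, X=3, Y=2, Z=2) weight 1/252
  (U=1, W=2, X=3, Y=3, Z=2) weight 1/189
  (U=2, W=2, X=0, Y=0, Z=1) weight 1/6804
  (U=3, W=2, X=1, Y=0, Z=0) weight 1/4536
  … 14 more
Group by Z:
  weight(Z=0) = 1/378
  weight(Z=1) = 1/378
  weight(Z=2) = 2/63
Total weight = 1/378 + 1/378 + 2/63 = 1/27
P(Z=0 | obs) = 1/378 / 1/27 = 1/14
P(Z=1 | obs) = 1/378 / 1/27 = 1/14
P(Z=2 | obs) = 2/63 / 1/27 = 6/7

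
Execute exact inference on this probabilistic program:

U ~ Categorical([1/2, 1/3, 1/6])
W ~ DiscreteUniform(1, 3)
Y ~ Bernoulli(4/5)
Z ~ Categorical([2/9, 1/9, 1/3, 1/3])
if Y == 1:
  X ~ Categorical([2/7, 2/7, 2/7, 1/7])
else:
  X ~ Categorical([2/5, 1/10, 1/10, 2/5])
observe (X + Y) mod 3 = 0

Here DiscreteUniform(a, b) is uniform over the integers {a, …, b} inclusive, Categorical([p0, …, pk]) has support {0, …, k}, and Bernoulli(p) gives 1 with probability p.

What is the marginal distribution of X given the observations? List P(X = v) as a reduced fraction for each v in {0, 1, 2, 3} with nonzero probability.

Enumerate traces; 108 have nonzero weight after conditioning:
  (U=0, W=1, Y=0, Z=0, X=0) weight 2/675
  (U=0, W=1, Y=0, Z=0, X=3) weight 2/675
  (U=0, W=1, Y=0, Z=1, X=0) weight 1/675
  (U=0, W=1, Y=0, Z=1, X=3) weight 1/675
  (U=0, W=1, Y=0, Z=2, X=0) weight 1/225
  (U=0, W=1, Y=0, Z=2, X=3) weight 1/225
  (U=0, W=1, Y=0, Z=3, X=0) weight 1/225
  (U=0, W=1, Y=0, Z=3, X=3) weight 1/225
  (U=0, W=1, Y=1, Z=0, X=2) weight 8/945
  … 99 more
Group by X:
  weight(X=0) = 2/25
  weight(X=2) = 8/35
  weight(X=3) = 2/25
Total weight = 2/25 + 8/35 + 2/25 = 68/175
P(X=0 | obs) = 2/25 / 68/175 = 7/34
P(X=2 | obs) = 8/35 / 68/175 = 10/17
P(X=3 | obs) = 2/25 / 68/175 = 7/34

P(X=0) = 7/34, P(X=2) = 10/17, P(X=3) = 7/34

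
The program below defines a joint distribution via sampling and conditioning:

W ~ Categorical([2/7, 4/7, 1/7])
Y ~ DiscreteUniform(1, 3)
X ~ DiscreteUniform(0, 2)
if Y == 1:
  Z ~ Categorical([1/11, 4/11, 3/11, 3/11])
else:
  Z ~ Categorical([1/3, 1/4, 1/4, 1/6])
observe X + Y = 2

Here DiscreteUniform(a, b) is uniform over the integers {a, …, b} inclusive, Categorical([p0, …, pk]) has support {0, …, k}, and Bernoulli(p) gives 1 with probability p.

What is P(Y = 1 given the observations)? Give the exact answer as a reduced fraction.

P(Y = 1 | obs) = 1/2

Enumerate traces; 24 have nonzero weight after conditioning:
  (W=0, Y=1, X=1, Z=0) weight 2/693
  (W=0, Y=1, X=1, Z=1) weight 8/693
  (W=0, Y=1, X=1, Z=2) weight 2/231
  (W=0, Y=1, X=1, Z=3) weight 2/231
  (W=0, Y=2, X=0, Z=0) weight 2/189
  (W=0, Y=2, X=0, Z=1) weight 1/126
  (W=0, Y=2, X=0, Z=2) weight 1/126
  (W=0, Y=2, X=0, Z=3) weight 1/189
  … 16 more
Group by Y:
  weight(Y=1) = 1/9
  weight(Y=2) = 1/9
Total weight = 1/9 + 1/9 = 2/9
P(Y=1 | obs) = 1/9 / 2/9 = 1/2
P(Y=2 | obs) = 1/9 / 2/9 = 1/2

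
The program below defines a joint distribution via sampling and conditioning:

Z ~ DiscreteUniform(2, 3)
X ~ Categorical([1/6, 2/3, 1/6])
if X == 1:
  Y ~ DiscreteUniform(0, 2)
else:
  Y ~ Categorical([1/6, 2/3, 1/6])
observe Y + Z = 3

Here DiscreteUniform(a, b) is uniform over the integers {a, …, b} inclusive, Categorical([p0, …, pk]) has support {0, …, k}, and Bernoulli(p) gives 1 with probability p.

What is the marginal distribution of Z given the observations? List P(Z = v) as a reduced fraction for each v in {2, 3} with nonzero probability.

P(Z=2) = 8/13, P(Z=3) = 5/13

Enumerate traces; 6 have nonzero weight after conditioning:
  (Z=2, X=0, Y=1) weight 1/18
  (Z=2, X=1, Y=1) weight 1/9
  (Z=2, X=2, Y=1) weight 1/18
  (Z=3, X=0, Y=0) weight 1/72
  (Z=3, X=1, Y=0) weight 1/9
  (Z=3, X=2, Y=0) weight 1/72
Group by Z:
  weight(Z=2) = 2/9
  weight(Z=3) = 5/36
Total weight = 2/9 + 5/36 = 13/36
P(Z=2 | obs) = 2/9 / 13/36 = 8/13
P(Z=3 | obs) = 5/36 / 13/36 = 5/13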